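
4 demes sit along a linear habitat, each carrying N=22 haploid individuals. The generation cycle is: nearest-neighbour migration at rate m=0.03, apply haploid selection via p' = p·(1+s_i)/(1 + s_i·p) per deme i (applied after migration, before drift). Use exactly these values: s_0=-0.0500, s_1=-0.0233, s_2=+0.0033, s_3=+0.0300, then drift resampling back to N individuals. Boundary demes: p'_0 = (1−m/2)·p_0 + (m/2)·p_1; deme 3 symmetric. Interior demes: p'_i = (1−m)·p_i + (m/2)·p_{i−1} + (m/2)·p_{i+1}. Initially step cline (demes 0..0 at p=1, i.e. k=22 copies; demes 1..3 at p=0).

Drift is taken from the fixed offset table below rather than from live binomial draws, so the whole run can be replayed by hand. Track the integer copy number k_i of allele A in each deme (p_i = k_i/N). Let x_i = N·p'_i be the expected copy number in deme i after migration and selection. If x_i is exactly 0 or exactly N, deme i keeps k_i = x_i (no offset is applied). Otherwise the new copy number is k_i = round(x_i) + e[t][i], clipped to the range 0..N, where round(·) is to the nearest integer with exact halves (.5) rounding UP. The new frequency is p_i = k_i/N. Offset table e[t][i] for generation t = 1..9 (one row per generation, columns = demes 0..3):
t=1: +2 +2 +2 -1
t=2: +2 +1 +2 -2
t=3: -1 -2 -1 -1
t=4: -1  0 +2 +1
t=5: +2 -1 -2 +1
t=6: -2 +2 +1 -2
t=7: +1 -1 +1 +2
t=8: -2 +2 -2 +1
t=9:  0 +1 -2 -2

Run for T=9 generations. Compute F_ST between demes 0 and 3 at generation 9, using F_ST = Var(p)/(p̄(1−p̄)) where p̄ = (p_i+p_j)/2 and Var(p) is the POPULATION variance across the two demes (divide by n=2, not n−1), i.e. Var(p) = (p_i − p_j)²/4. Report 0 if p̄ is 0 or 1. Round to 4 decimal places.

0.6750

t=0: k=[22 0 0 0]
t=1: x=[21.6529 0.3224 0.0000 0.0000] k=[22 2 0 0]
t=2: x=[21.6844 2.2225 0.0301 0.0000] k=[22 3 2 0]
t=3: x=[21.7002 3.2049 1.9910 0.0309] k=[21 1 1 0]
t=4: x=[20.6358 1.2715 0.9881 0.0154] k=[20 1 3 1]
t=5: x=[19.6078 1.2862 2.9484 1.0594] k=[22 0 1 2]
t=6: x=[21.6529 0.3371 1.0031 2.0390] k=[20 2 2 0]
t=7: x=[19.6234 2.2225 1.9759 0.0309] k=[21 1 3 2]
t=8: x=[20.6358 1.3008 2.9634 2.0698] k=[19 3 1 3]
t=9: x=[18.6157 3.1459 1.0633 3.0468] k=[19 4 0 1]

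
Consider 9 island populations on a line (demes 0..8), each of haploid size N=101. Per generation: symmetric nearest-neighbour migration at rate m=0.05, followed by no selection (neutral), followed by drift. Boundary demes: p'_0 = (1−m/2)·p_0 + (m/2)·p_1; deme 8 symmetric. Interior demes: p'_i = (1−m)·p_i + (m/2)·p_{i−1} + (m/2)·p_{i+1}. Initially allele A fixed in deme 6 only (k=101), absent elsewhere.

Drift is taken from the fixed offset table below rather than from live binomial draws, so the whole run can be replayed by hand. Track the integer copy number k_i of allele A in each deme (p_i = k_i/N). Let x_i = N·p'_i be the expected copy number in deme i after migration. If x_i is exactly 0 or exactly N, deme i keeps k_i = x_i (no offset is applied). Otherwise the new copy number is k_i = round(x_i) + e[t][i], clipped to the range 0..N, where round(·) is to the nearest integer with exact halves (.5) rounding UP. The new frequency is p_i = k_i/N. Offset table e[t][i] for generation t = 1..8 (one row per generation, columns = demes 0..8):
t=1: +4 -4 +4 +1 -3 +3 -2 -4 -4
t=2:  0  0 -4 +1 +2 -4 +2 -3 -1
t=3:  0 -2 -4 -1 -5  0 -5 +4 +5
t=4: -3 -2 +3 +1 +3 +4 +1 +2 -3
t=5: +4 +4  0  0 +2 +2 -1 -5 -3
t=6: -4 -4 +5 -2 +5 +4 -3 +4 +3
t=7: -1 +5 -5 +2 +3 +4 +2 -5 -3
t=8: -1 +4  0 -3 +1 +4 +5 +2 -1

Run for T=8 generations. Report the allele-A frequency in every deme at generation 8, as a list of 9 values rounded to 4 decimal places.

t=0: k=[0 0 0 0 0 0 101 0 0]
t=1: x=[0.0000 0.0000 0.0000 0.0000 0.0000 2.5250 95.9500 2.5250 0.0000] k=[0 0 0 0 0 6 94 0 0]
t=2: x=[0.0000 0.0000 0.0000 0.0000 0.1500 8.0500 89.4500 2.3500 0.0000] k=[0 0 0 0 2 4 91 0 0]
t=3: x=[0.0000 0.0000 0.0000 0.0500 2.0000 6.1250 86.5500 2.2750 0.0000] k=[0 0 0 0 0 6 82 6 0]
t=4: x=[0.0000 0.0000 0.0000 0.0000 0.1500 7.7500 78.2000 7.7500 0.1500] k=[0 0 0 0 3 12 79 10 0]
t=5: x=[0.0000 0.0000 0.0000 0.0750 3.1500 13.4500 75.6000 11.4750 0.2500] k=[0 0 0 0 5 15 75 6 0]
t=6: x=[0.0000 0.0000 0.0000 0.1250 5.1250 16.2500 71.7750 7.5750 0.1500] k=[0 0 0 0 10 20 69 12 3]
t=7: x=[0.0000 0.0000 0.0000 0.2500 10.0000 20.9750 66.3500 13.2000 3.2250] k=[0 0 0 2 13 25 68 8 0]
t=8: x=[0.0000 0.0000 0.0500 2.2250 13.0250 25.7750 65.4250 9.3000 0.2000] k=[0 0 0 0 14 30 70 11 0]

[0.0000, 0.0000, 0.0000, 0.0000, 0.1386, 0.2970, 0.6931, 0.1089, 0.0000]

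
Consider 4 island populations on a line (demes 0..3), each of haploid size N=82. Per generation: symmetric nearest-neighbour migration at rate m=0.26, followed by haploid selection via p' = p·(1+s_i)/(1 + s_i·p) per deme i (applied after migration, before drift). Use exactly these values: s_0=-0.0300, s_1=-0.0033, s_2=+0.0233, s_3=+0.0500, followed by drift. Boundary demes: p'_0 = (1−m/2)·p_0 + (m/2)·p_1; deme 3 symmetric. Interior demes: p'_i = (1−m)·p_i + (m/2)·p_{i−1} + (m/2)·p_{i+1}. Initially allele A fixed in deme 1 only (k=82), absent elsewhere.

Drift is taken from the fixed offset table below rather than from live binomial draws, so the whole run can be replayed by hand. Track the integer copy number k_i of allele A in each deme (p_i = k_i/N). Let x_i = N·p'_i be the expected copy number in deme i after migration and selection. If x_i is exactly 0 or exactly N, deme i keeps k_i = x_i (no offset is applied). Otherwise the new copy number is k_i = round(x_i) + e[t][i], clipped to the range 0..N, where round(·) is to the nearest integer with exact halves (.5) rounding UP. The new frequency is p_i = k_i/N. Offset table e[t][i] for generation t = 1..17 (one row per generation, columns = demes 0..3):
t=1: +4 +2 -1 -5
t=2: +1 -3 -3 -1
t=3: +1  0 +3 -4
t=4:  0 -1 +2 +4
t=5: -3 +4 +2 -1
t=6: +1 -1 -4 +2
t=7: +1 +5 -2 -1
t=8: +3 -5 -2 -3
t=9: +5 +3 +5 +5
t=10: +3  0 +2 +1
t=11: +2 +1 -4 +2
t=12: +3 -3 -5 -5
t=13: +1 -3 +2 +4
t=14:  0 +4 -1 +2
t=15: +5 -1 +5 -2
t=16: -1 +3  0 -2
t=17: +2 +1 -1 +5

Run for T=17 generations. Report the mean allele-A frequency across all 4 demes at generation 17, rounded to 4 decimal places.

0.3872

t=0: k=[0 82 0 0]
t=1: x=[10.3807 60.6278 10.8754 0.0000] k=[14 63 10 0]
t=2: x=[19.9073 49.6753 15.8829 1.3639] k=[21 47 13 0]
t=3: x=[23.8614 39.1324 16.0249 1.7727] k=[25 39 19 0]
t=4: x=[26.2732 34.5139 19.4699 2.5896] k=[26 34 21 7]
t=5: x=[26.4909 31.2061 21.2304 9.2115] k=[23 35 23 8]
t=6: x=[24.0392 31.8156 22.9891 10.3845] k=[25 31 19 12]
t=7: x=[25.2447 28.5984 19.9962 13.4496] k=[26 34 18 12]
t=8: x=[26.4909 30.8164 19.6420 13.3152] k=[29 26 18 10]
t=9: x=[28.0453 25.2921 18.3257 11.5145] k=[33 28 23 17]
t=10: x=[31.7553 27.9391 23.2518 18.4688] k=[35 28 25 19]
t=11: x=[33.4849 28.4585 25.0085 20.5215] k=[35 29 21 23]
t=12: x=[33.6142 28.6783 22.6759 23.5505] k=[37 26 18 19]
t=13: x=[34.9578 26.3309 19.5104 19.5881] k=[36 23 22 24]
t=14: x=[33.7038 24.5032 22.7668 24.5713] k=[34 29 22 27]
t=15: x=[32.7491 28.6783 23.9486 27.2300] k=[38 28 29 25]
t=16: x=[36.0835 29.3677 28.7787 26.3854] k=[35 32 29 24]
t=17: x=[34.0022 31.9355 29.1714 25.4992] k=[36 33 28 30]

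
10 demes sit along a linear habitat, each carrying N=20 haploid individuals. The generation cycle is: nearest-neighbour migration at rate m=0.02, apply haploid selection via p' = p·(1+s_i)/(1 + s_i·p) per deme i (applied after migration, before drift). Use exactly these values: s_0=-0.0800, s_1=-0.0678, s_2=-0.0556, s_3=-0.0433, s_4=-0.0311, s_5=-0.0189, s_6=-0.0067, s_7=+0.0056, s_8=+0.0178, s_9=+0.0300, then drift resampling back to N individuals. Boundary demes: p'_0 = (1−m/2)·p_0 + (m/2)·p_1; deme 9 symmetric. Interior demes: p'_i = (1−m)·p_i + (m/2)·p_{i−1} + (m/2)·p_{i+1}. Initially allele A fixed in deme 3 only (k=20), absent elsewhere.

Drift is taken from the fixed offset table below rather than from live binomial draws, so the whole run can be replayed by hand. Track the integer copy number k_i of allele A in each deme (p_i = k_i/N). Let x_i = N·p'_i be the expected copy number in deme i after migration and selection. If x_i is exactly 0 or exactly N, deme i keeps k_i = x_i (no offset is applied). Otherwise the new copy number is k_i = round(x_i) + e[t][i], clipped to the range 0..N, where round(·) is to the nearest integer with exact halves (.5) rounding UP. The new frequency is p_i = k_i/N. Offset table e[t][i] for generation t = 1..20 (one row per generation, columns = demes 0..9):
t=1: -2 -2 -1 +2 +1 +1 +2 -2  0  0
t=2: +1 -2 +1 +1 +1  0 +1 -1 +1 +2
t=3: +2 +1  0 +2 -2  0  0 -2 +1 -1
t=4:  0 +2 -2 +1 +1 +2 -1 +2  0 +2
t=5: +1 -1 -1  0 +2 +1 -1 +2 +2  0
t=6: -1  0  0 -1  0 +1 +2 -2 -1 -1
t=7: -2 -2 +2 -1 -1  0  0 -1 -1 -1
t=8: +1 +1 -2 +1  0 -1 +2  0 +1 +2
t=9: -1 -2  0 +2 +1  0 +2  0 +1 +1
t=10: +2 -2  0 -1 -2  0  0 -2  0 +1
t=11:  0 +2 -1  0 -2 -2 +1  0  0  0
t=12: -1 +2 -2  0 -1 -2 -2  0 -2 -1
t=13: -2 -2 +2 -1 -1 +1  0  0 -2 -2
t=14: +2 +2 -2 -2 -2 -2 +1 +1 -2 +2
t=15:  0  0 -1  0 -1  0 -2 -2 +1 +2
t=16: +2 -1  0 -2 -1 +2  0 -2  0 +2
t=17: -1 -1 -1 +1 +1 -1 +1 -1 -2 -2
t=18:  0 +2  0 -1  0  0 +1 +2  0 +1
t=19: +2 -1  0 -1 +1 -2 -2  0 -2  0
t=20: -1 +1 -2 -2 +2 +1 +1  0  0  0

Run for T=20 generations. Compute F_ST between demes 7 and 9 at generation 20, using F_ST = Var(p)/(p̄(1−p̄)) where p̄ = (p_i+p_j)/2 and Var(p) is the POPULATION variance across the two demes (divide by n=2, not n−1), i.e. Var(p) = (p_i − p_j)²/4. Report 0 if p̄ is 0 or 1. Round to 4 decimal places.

0.0526

t=0: k=[0 0 0 20 0 0 0 0 0 0]
t=1: x=[0.0000 0.0000 0.1890 19.5823 0.1938 0.0000 0.0000 0.0000 0.0000 0.0000] k=[0 0 0 20 1 0 0 0 0 0]
t=2: x=[0.0000 0.0000 0.1890 19.5927 1.1454 0.0098 0.0000 0.0000 0.0000 0.0000] k=[0 0 1 20 2 0 0 0 0 0]
t=3: x=[0.0000 0.0093 1.1181 19.6136 2.0999 0.0196 0.0000 0.0000 0.0000 0.0000] k=[0 1 1 20 0 0 0 0 0 0]
t=4: x=[0.0092 0.9260 1.1276 19.5927 0.1938 0.0000 0.0000 0.0000 0.0000 0.0000] k=[0 3 0 20 1 0 0 0 0 0]
t=5: x=[0.0276 2.7683 0.2174 19.5927 1.1454 0.0098 0.0000 0.0000 0.0000 0.0000] k=[1 2 0 20 3 1 0 0 0 0]
t=6: x=[0.9330 1.8488 0.2079 19.6136 3.0671 0.9919 0.0099 0.0000 0.0000 0.0000] k=[0 2 0 19 3 2 2 0 0 0]
t=7: x=[0.0184 1.8393 0.1984 18.5932 3.0671 1.9758 1.9680 0.0201 0.0000 0.0000] k=[0 0 2 18 2 2 2 0 0 0]
t=8: x=[0.0000 0.0186 2.0331 17.5877 2.0999 1.9659 1.9680 0.0201 0.0000 0.0000] k=[0 1 0 19 2 1 4 0 0 0]
t=9: x=[0.0092 0.9166 0.1890 18.5828 2.0999 1.0213 3.9088 0.0402 0.0000 0.0000] k=[0 0 0 20 3 1 6 0 0 0]
t=10: x=[0.0000 0.0000 0.1890 19.6136 3.0671 1.0508 5.8621 0.0603 0.0000 0.0000] k=[0 0 0 19 1 1 6 0 0 0]
t=11: x=[0.0000 0.0000 0.1795 18.5724 1.1454 1.0312 5.8621 0.0603 0.0000 0.0000] k=[0 0 0 19 0 0 7 0 0 0]
t=12: x=[0.0000 0.0000 0.1795 18.5620 0.1841 0.0687 6.8297 0.0704 0.0000 0.0000] k=[0 0 0 19 0 0 5 0 0 0]
t=13: x=[0.0000 0.0000 0.1795 18.5620 0.1841 0.0491 4.8752 0.0503 0.0000 0.0000] k=[0 0 2 18 0 1 5 0 0 0]
t=14: x=[0.0000 0.0186 2.0331 17.5670 0.1841 1.0115 4.8851 0.0503 0.0000 0.0000] k=[0 2 0 16 0 0 6 1 0 0]
t=15: x=[0.0184 1.8393 0.1701 15.5282 0.1551 0.0589 5.8621 1.0455 0.0102 0.0000] k=[0 2 0 16 0 0 4 0 1 0]
t=16: x=[0.0184 1.8393 0.1701 15.5282 0.1551 0.0392 3.8989 0.0503 0.9966 0.0103] k=[2 1 0 14 0 2 4 0 1 2]
t=17: x=[1.8455 0.9354 0.1417 13.5277 0.1551 1.9659 3.9188 0.0503 1.0169 2.0436] k=[1 0 0 15 1 1 5 0 0 0]
t=18: x=[0.9144 0.0093 0.1417 14.5360 1.1065 1.0213 4.8851 0.0503 0.0000 0.0000] k=[1 2 0 14 1 1 6 2 0 0]
t=19: x=[0.9330 1.8488 0.1512 13.5379 1.0968 1.0312 5.8820 2.0302 0.0204 0.0000] k=[3 1 0 13 2 0 4 2 0 0]
t=20: x=[2.7747 0.9448 0.1323 12.5543 2.0316 0.0589 3.9188 2.0101 0.0204 0.0000] k=[2 2 0 11 4 1 5 2 0 0]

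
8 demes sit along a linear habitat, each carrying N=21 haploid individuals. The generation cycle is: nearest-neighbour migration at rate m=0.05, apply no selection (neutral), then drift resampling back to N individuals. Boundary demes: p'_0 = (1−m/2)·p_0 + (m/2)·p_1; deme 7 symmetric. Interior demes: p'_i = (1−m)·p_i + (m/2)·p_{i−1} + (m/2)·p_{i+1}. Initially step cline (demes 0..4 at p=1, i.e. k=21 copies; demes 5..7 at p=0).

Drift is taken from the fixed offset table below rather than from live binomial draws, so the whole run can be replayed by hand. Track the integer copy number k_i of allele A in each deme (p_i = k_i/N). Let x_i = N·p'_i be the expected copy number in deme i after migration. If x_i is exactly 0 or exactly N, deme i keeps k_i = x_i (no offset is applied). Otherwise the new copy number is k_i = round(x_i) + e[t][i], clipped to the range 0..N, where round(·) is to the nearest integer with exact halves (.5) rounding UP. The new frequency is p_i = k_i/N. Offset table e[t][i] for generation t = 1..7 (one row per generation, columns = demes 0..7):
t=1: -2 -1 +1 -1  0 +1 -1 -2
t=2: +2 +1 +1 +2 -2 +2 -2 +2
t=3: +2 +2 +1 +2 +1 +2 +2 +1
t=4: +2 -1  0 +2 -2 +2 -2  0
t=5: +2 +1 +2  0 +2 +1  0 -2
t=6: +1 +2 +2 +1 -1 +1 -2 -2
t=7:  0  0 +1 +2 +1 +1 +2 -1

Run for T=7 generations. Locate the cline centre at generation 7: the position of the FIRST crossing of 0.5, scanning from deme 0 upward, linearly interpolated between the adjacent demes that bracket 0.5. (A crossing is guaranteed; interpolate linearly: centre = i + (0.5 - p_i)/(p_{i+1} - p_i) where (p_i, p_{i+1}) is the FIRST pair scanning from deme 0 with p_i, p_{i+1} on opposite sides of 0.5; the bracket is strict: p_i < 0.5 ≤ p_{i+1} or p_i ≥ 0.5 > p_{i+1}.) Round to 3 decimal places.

5.056

t=0: k=[21 21 21 21 21 0 0 0]
t=1: x=[21.0000 21.0000 21.0000 21.0000 20.4750 0.5250 0.0000 0.0000] k=[21 21 21 21 20 2 0 0]
t=2: x=[21.0000 21.0000 21.0000 20.9750 19.5750 2.4000 0.0500 0.0000] k=[21 21 21 21 18 4 0 0]
t=3: x=[21.0000 21.0000 21.0000 20.9250 17.7250 4.2500 0.1000 0.0000] k=[21 21 21 21 19 6 2 0]
t=4: x=[21.0000 21.0000 21.0000 20.9500 18.7250 6.2250 2.0500 0.0500] k=[21 21 21 21 17 8 0 0]
t=5: x=[21.0000 21.0000 21.0000 20.9000 16.8750 8.0250 0.2000 0.0000] k=[21 21 21 21 19 9 0 0]
t=6: x=[21.0000 21.0000 21.0000 20.9500 18.8000 9.0250 0.2250 0.0000] k=[21 21 21 21 18 10 0 0]
t=7: x=[21.0000 21.0000 21.0000 20.9250 17.8750 9.9500 0.2500 0.0000] k=[21 21 21 21 19 11 2 0]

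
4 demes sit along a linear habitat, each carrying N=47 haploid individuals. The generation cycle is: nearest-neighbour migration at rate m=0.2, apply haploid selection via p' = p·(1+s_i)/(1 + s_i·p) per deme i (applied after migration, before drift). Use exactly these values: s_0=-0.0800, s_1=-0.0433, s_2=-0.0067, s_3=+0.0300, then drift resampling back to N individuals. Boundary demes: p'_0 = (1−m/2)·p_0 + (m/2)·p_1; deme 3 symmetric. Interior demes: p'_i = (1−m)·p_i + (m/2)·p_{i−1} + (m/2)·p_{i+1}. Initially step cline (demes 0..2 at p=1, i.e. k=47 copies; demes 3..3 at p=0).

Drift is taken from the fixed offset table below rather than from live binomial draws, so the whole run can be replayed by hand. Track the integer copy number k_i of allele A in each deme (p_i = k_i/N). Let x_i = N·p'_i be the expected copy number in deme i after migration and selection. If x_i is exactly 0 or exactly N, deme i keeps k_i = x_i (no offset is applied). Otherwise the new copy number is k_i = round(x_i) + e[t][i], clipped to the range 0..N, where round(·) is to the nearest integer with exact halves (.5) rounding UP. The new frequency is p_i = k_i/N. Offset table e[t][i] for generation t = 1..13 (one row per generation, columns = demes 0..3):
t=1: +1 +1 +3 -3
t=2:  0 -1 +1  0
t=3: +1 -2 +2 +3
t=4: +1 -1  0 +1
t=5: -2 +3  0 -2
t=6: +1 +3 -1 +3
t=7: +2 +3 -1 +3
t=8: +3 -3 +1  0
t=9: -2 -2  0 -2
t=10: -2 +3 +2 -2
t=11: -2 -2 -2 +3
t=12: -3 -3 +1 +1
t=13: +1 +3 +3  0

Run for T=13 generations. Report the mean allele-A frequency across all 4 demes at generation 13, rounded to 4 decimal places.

t=0: k=[47 47 47 0]
t=1: x=[47.0000 47.0000 42.2715 4.8265] k=[47 47 45 2]
t=2: x=[47.0000 46.7910 40.8642 6.4630] k=[47 46 42 6]
t=3: x=[46.8913 45.6429 38.7544 9.8278] k=[47 44 41 13]
t=4: x=[46.6741 43.8733 38.4531 16.1115] k=[47 43 38 17]
t=5: x=[46.5655 42.7313 36.3447 19.4360] k=[45 46 36 17]
t=6: x=[44.9420 44.8094 35.0402 19.2350] k=[46 47 34 22]
t=7: x=[46.0234 45.5386 34.0370 23.5473] k=[47 47 33 27]
t=8: x=[47.0000 45.5386 33.7361 27.9359] k=[47 43 35 28]
t=9: x=[46.5655 42.4203 35.0402 29.0292] k=[45 40 35 27]
t=10: x=[44.2951 39.7322 34.6389 28.1348] k=[42 43 37 26]
t=11: x=[41.7218 42.1094 36.4451 27.4384] k=[40 40 34 30]
t=12: x=[39.4886 39.1137 34.1373 30.7160] k=[36 36 35 32]
t=13: x=[35.2820 35.5203 34.7392 32.5969] k=[36 39 38 33]

0.7766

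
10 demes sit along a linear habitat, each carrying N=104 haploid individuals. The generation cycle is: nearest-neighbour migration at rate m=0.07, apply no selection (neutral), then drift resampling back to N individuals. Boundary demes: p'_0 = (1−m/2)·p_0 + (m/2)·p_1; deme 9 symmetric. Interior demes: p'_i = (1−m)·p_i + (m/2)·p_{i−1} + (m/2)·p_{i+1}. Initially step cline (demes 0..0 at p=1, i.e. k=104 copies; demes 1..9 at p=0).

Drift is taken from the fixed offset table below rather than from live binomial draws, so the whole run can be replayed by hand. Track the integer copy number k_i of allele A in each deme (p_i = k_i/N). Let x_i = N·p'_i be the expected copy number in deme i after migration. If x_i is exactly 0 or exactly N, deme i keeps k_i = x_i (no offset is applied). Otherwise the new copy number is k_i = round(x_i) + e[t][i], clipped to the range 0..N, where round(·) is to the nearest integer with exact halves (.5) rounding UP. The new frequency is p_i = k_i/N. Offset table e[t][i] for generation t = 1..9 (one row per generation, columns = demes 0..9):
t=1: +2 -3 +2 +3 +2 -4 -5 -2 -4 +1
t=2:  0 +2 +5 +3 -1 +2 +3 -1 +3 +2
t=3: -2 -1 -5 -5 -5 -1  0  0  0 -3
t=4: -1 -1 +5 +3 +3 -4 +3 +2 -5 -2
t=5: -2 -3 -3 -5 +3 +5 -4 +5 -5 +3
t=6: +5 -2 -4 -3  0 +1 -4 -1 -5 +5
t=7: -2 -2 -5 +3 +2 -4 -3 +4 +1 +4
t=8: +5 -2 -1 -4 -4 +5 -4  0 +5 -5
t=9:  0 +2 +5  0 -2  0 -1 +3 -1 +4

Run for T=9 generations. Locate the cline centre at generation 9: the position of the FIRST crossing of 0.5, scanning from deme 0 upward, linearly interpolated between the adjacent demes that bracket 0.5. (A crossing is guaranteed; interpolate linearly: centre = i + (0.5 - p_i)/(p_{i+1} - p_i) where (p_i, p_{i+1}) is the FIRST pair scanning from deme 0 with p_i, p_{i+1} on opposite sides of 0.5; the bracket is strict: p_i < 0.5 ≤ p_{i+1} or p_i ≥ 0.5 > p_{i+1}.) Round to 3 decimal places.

t=0: k=[104 0 0 0 0 0 0 0 0 0]
t=1: x=[100.3600 3.6400 0.0000 0.0000 0.0000 0.0000 0.0000 0.0000 0.0000 0.0000] k=[102 1 0 0 0 0 0 0 0 0]
t=2: x=[98.4650 4.5000 0.0350 0.0000 0.0000 0.0000 0.0000 0.0000 0.0000 0.0000] k=[98 7 5 0 0 0 0 0 0 0]
t=3: x=[94.8150 10.1150 4.8950 0.1750 0.0000 0.0000 0.0000 0.0000 0.0000 0.0000] k=[93 9 0 0 0 0 0 0 0 0]
t=4: x=[90.0600 11.6250 0.3150 0.0000 0.0000 0.0000 0.0000 0.0000 0.0000 0.0000] k=[89 11 5 0 0 0 0 0 0 0]
t=5: x=[86.2700 13.5200 5.0350 0.1750 0.0000 0.0000 0.0000 0.0000 0.0000 0.0000] k=[84 11 2 0 0 0 0 0 0 0]
t=6: x=[81.4450 13.2400 2.2450 0.0700 0.0000 0.0000 0.0000 0.0000 0.0000 0.0000] k=[86 11 0 0 0 0 0 0 0 0]
t=7: x=[83.3750 13.2400 0.3850 0.0000 0.0000 0.0000 0.0000 0.0000 0.0000 0.0000] k=[81 11 0 0 0 0 0 0 0 0]
t=8: x=[78.5500 13.0650 0.3850 0.0000 0.0000 0.0000 0.0000 0.0000 0.0000 0.0000] k=[84 11 0 0 0 0 0 0 0 0]
t=9: x=[81.4450 13.1700 0.3850 0.0000 0.0000 0.0000 0.0000 0.0000 0.0000 0.0000] k=[81 15 5 0 0 0 0 0 0 0]

0.439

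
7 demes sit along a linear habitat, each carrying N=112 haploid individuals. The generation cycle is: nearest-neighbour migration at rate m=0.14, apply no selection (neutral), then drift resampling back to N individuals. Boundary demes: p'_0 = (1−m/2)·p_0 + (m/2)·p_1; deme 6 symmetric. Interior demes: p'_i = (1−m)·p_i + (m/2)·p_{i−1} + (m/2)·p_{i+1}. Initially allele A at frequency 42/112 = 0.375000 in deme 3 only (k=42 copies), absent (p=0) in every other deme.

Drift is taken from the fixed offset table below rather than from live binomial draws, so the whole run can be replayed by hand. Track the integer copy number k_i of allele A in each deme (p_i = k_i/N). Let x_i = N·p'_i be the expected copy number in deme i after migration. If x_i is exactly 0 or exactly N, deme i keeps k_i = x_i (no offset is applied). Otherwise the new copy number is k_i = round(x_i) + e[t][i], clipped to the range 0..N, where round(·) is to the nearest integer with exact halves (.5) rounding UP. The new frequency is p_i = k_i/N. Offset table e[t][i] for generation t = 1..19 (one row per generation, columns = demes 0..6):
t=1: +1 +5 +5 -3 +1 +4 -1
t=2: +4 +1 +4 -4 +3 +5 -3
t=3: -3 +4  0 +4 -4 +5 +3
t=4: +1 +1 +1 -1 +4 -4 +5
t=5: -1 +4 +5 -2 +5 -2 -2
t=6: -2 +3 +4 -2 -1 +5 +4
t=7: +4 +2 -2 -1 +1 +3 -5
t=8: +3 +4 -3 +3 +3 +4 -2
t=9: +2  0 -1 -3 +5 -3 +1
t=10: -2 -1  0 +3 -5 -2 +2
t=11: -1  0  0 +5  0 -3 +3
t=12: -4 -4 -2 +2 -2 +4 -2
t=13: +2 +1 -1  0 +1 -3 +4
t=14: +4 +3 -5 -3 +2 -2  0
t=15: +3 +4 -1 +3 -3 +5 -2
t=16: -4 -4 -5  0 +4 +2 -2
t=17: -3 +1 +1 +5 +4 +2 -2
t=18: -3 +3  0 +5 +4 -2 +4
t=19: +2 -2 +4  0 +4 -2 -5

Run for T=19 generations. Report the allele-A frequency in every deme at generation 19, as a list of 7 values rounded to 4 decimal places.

t=0: k=[0 0 0 42 0 0 0]
t=1: x=[0.0000 0.0000 2.9400 36.1200 2.9400 0.0000 0.0000] k=[0 0 8 33 4 0 0]
t=2: x=[0.0000 0.5600 9.1900 29.2200 5.7500 0.2800 0.0000] k=[0 2 13 25 9 5 0]
t=3: x=[0.1400 2.6300 13.0700 23.0400 9.8400 4.9300 0.3500] k=[0 7 13 27 6 10 3]
t=4: x=[0.4900 6.9300 13.5600 24.5500 7.7500 9.2300 3.4900] k=[1 8 15 24 12 5 8]
t=5: x=[1.4900 8.0000 15.1400 22.5300 12.3500 5.7000 7.7900] k=[0 12 20 21 17 4 6]
t=6: x=[0.8400 11.7200 19.5100 20.6500 16.3700 5.0500 5.8600] k=[0 15 24 19 15 10 10]
t=7: x=[1.0500 14.5800 23.0200 19.0700 14.9300 10.3500 10.0000] k=[5 17 21 18 16 13 5]
t=8: x=[5.8400 16.4400 20.5100 18.0700 15.9300 12.6500 5.5600] k=[9 20 18 21 19 17 4]
t=9: x=[9.7700 19.0900 18.3500 20.6500 19.0000 16.2300 4.9100] k=[12 19 17 18 24 13 6]
t=10: x=[12.4900 18.3700 17.2100 18.3500 22.8100 13.2800 6.4900] k=[10 17 17 21 18 11 8]
t=11: x=[10.4900 16.5100 17.2800 20.5100 17.7200 11.2800 8.2100] k=[9 17 17 26 18 8 11]
t=12: x=[9.5600 16.4400 17.6300 24.8100 17.8600 8.9100 10.7900] k=[6 12 16 27 16 13 9]
t=13: x=[6.4200 11.8600 16.4900 25.4600 16.5600 12.9300 9.2800] k=[8 13 15 25 18 10 13]
t=14: x=[8.3500 12.7900 15.5600 23.8100 17.9300 10.7700 12.7900] k=[12 16 11 21 20 9 13]
t=15: x=[12.2800 15.3700 12.0500 20.2300 19.3000 10.0500 12.7200] k=[15 19 11 23 16 15 11]
t=16: x=[15.2800 18.1600 12.4000 21.6700 16.4200 14.7900 11.2800] k=[11 14 7 22 20 17 9]
t=17: x=[11.2100 13.3000 8.5400 20.8100 19.9300 16.6500 9.5600] k=[8 14 10 26 24 19 8]
t=18: x=[8.4200 13.3000 11.4000 24.7400 23.7900 18.5800 8.7700] k=[5 16 11 30 28 17 13]
t=19: x=[5.7700 14.8800 12.6800 28.5300 27.3700 17.4900 13.2800] k=[8 13 17 29 31 15 8]

[0.0714, 0.1161, 0.1518, 0.2589, 0.2768, 0.1339, 0.0714]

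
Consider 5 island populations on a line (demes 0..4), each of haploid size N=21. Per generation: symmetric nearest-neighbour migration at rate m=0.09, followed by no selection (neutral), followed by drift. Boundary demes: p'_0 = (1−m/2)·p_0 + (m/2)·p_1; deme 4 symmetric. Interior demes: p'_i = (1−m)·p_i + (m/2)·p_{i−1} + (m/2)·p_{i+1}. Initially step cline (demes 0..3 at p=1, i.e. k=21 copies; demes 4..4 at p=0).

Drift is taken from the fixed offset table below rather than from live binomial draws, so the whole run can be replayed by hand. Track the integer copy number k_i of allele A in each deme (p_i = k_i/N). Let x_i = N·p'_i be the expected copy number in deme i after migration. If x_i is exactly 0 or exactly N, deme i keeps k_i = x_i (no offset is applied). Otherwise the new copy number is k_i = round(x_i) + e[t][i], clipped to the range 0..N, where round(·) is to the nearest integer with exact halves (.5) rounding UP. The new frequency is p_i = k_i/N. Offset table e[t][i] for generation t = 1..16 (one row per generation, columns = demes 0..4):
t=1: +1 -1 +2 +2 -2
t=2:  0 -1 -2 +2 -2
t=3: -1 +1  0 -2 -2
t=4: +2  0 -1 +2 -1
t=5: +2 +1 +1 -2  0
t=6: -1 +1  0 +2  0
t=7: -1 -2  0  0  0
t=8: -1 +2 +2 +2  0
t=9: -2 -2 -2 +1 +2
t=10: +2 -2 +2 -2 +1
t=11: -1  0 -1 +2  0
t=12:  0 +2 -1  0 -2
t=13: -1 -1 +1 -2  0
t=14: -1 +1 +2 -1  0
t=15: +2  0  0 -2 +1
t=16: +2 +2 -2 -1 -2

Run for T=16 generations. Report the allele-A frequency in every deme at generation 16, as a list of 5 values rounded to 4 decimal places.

[1.0000, 1.0000, 0.9048, 0.5714, 0.2857]

t=0: k=[21 21 21 21 0]
t=1: x=[21.0000 21.0000 21.0000 20.0550 0.9450] k=[21 21 21 21 0]
t=2: x=[21.0000 21.0000 21.0000 20.0550 0.9450] k=[21 21 21 21 0]
t=3: x=[21.0000 21.0000 21.0000 20.0550 0.9450] k=[21 21 21 18 0]
t=4: x=[21.0000 21.0000 20.8650 17.3250 0.8100] k=[21 21 20 19 0]
t=5: x=[21.0000 20.9550 20.0000 18.1900 0.8550] k=[21 21 21 16 1]
t=6: x=[21.0000 21.0000 20.7750 15.5500 1.6750] k=[21 21 21 18 2]
t=7: x=[21.0000 21.0000 20.8650 17.4150 2.7200] k=[21 21 21 17 3]
t=8: x=[21.0000 21.0000 20.8200 16.5500 3.6300] k=[21 21 21 19 4]
t=9: x=[21.0000 21.0000 20.9100 18.4150 4.6750] k=[21 21 19 19 7]
t=10: x=[21.0000 20.9100 19.0900 18.4600 7.5400] k=[21 19 21 16 9]
t=11: x=[20.9100 19.1800 20.6850 15.9100 9.3150] k=[20 19 20 18 9]
t=12: x=[19.9550 19.0900 19.8650 17.6850 9.4050] k=[20 21 19 18 7]
t=13: x=[20.0450 20.8650 19.0450 17.5500 7.4950] k=[19 20 20 16 7]
t=14: x=[19.0450 19.9550 19.8200 15.7750 7.4050] k=[18 21 21 15 7]
t=15: x=[18.1350 20.8650 20.7300 14.9100 7.3600] k=[20 21 21 13 8]
t=16: x=[20.0450 20.9550 20.6400 13.1350 8.2250] k=[21 21 19 12 6]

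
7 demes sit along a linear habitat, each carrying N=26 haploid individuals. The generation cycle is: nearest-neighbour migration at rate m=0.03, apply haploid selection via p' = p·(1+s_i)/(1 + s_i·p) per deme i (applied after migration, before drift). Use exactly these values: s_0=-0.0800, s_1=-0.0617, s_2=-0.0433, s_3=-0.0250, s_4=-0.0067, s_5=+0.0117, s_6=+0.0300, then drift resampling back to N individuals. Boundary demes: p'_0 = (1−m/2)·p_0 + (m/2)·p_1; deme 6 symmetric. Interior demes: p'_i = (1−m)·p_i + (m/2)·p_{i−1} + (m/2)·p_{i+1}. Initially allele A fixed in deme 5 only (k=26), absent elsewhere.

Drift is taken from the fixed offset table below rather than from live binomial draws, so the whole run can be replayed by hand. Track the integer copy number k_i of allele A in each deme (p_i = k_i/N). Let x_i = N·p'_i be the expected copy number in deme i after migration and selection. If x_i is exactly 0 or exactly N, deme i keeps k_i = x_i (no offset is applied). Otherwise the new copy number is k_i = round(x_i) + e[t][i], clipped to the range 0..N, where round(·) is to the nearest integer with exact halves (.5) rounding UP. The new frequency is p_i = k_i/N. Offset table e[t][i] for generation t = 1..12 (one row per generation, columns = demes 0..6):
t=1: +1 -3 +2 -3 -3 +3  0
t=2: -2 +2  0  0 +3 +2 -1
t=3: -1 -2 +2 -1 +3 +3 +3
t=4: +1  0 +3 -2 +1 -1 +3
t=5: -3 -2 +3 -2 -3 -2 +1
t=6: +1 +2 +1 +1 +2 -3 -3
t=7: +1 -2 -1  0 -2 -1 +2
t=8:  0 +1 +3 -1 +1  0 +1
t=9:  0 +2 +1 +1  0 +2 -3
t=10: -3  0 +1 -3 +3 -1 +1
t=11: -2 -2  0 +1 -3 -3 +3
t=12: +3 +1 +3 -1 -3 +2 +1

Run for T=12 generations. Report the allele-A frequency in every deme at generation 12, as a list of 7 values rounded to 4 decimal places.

t=0: k=[0 0 0 0 0 26 0]
t=1: x=[0.0000 0.0000 0.0000 0.0000 0.3874 25.2288 0.4015] k=[0 0 0 0 0 26 0]
t=2: x=[0.0000 0.0000 0.0000 0.0000 0.3874 25.2288 0.4015] k=[0 0 0 0 3 26 0]
t=3: x=[0.0000 0.0000 0.0000 0.0439 3.2807 25.2733 0.4015] k=[0 0 0 0 6 26 3]
t=4: x=[0.0000 0.0000 0.0000 0.0878 6.1783 25.3623 3.4321] k=[0 0 0 0 7 24 6]
t=5: x=[0.0000 0.0000 0.0000 0.1024 7.1152 23.5014 6.4117] k=[0 0 0 0 4 22 7]
t=6: x=[0.0000 0.0000 0.0000 0.0585 4.1863 21.5481 7.3802] k=[0 0 0 1 6 19 4]
t=7: x=[0.0000 0.0000 0.0144 1.0346 6.0886 18.6415 4.3306] k=[0 0 0 1 4 18 6]
t=8: x=[0.0000 0.0000 0.0144 1.0052 4.1415 17.6760 6.3203] k=[0 0 3 0 5 18 7]
t=9: x=[0.0000 0.0422 2.7976 0.1170 5.0924 17.7058 7.3194] k=[0 2 4 1 5 20 4]
t=10: x=[0.0276 1.8855 3.7798 1.0785 5.1372 19.5913 4.3459] k=[0 2 5 0 8 19 5]
t=11: x=[0.0276 1.8998 4.7069 0.1902 8.0077 18.6863 5.3342] k=[0 0 5 1 5 16 8]
t=12: x=[0.0000 0.0704 4.6924 1.0932 5.0775 15.7872 8.2860] k=[0 1 8 0 2 18 9]

[0.0000, 0.0385, 0.3077, 0.0000, 0.0769, 0.6923, 0.3462]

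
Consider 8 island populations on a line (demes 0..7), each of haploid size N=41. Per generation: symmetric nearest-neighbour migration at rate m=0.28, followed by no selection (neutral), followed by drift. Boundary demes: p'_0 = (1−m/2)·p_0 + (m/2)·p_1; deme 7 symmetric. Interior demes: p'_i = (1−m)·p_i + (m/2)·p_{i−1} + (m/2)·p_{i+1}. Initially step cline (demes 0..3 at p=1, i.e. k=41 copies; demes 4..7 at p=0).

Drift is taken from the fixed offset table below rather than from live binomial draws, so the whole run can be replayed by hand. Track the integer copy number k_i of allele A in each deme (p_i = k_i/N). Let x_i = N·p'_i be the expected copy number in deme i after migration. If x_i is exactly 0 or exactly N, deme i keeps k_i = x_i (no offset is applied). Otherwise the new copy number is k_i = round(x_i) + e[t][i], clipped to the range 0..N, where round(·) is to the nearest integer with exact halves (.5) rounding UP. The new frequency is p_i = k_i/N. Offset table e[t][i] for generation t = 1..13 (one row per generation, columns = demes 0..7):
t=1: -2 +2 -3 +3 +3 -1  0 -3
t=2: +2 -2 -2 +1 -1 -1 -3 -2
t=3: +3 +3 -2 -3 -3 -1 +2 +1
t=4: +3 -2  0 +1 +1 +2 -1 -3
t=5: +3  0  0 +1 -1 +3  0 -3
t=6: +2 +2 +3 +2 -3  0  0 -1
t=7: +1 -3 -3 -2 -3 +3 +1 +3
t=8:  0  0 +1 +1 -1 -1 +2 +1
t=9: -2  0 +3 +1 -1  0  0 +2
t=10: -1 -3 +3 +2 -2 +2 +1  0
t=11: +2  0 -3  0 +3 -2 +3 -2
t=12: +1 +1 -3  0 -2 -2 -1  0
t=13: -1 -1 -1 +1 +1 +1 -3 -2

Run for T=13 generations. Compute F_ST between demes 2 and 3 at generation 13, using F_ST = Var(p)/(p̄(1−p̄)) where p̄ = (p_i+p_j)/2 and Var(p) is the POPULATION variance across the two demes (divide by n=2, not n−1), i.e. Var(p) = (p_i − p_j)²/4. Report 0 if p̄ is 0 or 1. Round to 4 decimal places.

t=0: k=[41 41 41 41 0 0 0 0]
t=1: x=[41.0000 41.0000 41.0000 35.2600 5.7400 0.0000 0.0000 0.0000] k=[41 41 41 38 9 0 0 0]
t=2: x=[41.0000 41.0000 40.5800 34.3600 11.8000 1.2600 0.0000 0.0000] k=[41 41 39 35 11 0 0 0]
t=3: x=[41.0000 40.7200 38.7200 32.2000 12.8200 1.5400 0.0000 0.0000] k=[41 41 37 29 10 1 0 0]
t=4: x=[41.0000 40.4400 36.4400 27.4600 11.4000 2.1200 0.1400 0.0000] k=[41 38 36 28 12 4 0 0]
t=5: x=[40.5800 38.1400 35.1600 26.8800 13.1200 4.5600 0.5600 0.0000] k=[41 38 35 28 12 8 1 0]
t=6: x=[40.5800 38.0000 34.4400 26.7400 13.6800 7.5800 1.8400 0.1400] k=[41 40 37 29 11 8 2 0]
t=7: x=[40.8600 39.7200 36.3000 27.6000 13.1000 7.5800 2.5600 0.2800] k=[41 37 33 26 10 11 4 3]
t=8: x=[40.4400 37.0000 32.5800 24.7400 12.3800 9.8800 4.8400 3.1400] k=[40 37 34 26 11 9 7 4]
t=9: x=[39.5800 37.0000 33.3000 25.0200 12.8200 9.0000 6.8600 4.4200] k=[38 37 36 26 12 9 7 6]
t=10: x=[37.8600 37.0000 34.7400 25.4400 13.5400 9.1400 7.1400 6.1400] k=[37 34 38 27 12 11 8 6]
t=11: x=[36.5800 34.9800 35.9000 26.4400 13.9600 10.7200 8.1400 6.2800] k=[39 35 33 26 17 9 11 4]
t=12: x=[38.4400 35.2800 32.3000 25.7200 17.1400 10.4000 9.7400 4.9800] k=[39 36 29 26 15 8 9 5]
t=13: x=[38.5800 35.4400 29.5600 24.8800 15.5600 9.1200 8.3000 5.5600] k=[38 34 29 26 17 10 5 4]

0.0061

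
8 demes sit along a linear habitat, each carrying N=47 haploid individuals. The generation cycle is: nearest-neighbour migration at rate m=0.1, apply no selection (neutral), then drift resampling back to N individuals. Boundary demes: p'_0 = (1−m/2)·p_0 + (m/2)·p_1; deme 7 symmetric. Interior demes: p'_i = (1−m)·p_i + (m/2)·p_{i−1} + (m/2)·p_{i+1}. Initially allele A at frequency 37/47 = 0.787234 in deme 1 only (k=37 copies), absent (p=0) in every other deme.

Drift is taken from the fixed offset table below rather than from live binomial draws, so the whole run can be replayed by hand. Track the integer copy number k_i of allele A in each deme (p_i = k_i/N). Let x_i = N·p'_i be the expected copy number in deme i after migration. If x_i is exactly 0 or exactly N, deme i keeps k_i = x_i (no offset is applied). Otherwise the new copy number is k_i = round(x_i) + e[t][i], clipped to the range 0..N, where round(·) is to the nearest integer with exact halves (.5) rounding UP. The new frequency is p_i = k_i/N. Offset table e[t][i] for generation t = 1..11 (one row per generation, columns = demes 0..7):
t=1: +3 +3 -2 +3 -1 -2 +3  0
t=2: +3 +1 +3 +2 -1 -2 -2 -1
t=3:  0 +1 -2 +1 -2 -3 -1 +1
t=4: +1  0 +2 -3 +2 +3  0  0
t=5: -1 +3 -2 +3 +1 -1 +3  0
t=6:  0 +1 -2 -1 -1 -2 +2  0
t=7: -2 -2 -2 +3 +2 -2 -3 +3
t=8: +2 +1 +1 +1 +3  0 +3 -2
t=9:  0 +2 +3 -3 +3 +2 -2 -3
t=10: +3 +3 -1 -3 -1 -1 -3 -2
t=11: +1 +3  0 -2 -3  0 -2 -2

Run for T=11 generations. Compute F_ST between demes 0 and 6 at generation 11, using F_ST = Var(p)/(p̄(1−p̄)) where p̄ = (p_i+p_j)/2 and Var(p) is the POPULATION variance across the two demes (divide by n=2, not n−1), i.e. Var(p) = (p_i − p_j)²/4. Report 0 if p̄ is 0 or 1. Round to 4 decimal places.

0.2877

t=0: k=[0 37 0 0 0 0 0 0]
t=1: x=[1.8500 33.3000 1.8500 0.0000 0.0000 0.0000 0.0000 0.0000] k=[5 36 0 0 0 0 0 0]
t=2: x=[6.5500 32.6500 1.8000 0.0000 0.0000 0.0000 0.0000 0.0000] k=[10 34 5 0 0 0 0 0]
t=3: x=[11.2000 31.3500 6.2000 0.2500 0.0000 0.0000 0.0000 0.0000] k=[11 32 4 1 0 0 0 0]
t=4: x=[12.0500 29.5500 5.2500 1.1000 0.0500 0.0000 0.0000 0.0000] k=[13 30 7 0 2 0 0 0]
t=5: x=[13.8500 28.0000 7.8000 0.4500 1.8000 0.1000 0.0000 0.0000] k=[13 31 6 3 3 0 0 0]
t=6: x=[13.9000 28.8500 7.1000 3.1500 2.8500 0.1500 0.0000 0.0000] k=[14 30 5 2 2 0 0 0]
t=7: x=[14.8000 27.9500 6.1000 2.1500 1.9000 0.1000 0.0000 0.0000] k=[13 26 4 5 4 0 0 0]
t=8: x=[13.6500 24.2500 5.1500 4.9000 3.8500 0.2000 0.0000 0.0000] k=[16 25 6 6 7 0 0 0]
t=9: x=[16.4500 23.6000 6.9500 6.0500 6.6000 0.3500 0.0000 0.0000] k=[16 26 10 3 10 2 0 0]
t=10: x=[16.5000 24.7000 10.4500 3.7000 9.2500 2.3000 0.1000 0.0000] k=[20 28 9 1 8 1 0 0]
t=11: x=[20.4000 26.6500 9.5500 1.7500 7.3000 1.3000 0.0500 0.0000] k=[21 30 10 0 4 1 0 0]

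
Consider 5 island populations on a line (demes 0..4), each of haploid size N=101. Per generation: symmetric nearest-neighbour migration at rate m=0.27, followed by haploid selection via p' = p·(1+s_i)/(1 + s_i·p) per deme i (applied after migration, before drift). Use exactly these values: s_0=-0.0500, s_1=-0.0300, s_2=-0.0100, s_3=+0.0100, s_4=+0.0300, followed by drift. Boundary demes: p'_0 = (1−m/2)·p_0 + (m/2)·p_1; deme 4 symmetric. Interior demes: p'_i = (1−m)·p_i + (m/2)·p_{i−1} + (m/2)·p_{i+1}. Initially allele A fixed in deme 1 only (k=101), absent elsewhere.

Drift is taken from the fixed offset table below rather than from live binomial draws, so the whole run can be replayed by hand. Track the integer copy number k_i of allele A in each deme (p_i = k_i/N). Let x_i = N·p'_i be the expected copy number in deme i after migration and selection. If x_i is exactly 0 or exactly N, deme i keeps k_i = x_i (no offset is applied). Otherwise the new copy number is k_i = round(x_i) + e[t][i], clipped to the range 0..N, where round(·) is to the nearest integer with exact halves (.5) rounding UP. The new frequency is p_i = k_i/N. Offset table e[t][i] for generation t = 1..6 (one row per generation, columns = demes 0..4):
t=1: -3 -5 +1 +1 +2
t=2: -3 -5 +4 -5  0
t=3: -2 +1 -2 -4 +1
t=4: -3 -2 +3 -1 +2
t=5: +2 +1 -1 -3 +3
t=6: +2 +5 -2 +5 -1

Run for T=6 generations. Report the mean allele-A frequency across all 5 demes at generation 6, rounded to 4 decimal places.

t=0: k=[0 101 0 0 0]
t=1: x=[13.0413 73.1194 13.5169 0.0000 0.0000] k=[10 68 15 0 0]
t=2: x=[17.0893 52.2473 19.9685 2.0448 0.0000] k=[14 47 24 0 0]
t=3: x=[17.6939 38.7103 23.6823 3.2714 0.0000] k=[16 40 22 0 0]
t=4: x=[18.4538 33.6432 21.2906 2.9988 0.0000] k=[15 32 24 2 0]
t=5: x=[16.5721 28.0044 21.9369 4.7448 0.2781] k=[19 29 21 2 3]
t=6: x=[19.5292 25.9779 19.3573 4.7448 2.9484] k=[22 31 17 10 2]

0.1624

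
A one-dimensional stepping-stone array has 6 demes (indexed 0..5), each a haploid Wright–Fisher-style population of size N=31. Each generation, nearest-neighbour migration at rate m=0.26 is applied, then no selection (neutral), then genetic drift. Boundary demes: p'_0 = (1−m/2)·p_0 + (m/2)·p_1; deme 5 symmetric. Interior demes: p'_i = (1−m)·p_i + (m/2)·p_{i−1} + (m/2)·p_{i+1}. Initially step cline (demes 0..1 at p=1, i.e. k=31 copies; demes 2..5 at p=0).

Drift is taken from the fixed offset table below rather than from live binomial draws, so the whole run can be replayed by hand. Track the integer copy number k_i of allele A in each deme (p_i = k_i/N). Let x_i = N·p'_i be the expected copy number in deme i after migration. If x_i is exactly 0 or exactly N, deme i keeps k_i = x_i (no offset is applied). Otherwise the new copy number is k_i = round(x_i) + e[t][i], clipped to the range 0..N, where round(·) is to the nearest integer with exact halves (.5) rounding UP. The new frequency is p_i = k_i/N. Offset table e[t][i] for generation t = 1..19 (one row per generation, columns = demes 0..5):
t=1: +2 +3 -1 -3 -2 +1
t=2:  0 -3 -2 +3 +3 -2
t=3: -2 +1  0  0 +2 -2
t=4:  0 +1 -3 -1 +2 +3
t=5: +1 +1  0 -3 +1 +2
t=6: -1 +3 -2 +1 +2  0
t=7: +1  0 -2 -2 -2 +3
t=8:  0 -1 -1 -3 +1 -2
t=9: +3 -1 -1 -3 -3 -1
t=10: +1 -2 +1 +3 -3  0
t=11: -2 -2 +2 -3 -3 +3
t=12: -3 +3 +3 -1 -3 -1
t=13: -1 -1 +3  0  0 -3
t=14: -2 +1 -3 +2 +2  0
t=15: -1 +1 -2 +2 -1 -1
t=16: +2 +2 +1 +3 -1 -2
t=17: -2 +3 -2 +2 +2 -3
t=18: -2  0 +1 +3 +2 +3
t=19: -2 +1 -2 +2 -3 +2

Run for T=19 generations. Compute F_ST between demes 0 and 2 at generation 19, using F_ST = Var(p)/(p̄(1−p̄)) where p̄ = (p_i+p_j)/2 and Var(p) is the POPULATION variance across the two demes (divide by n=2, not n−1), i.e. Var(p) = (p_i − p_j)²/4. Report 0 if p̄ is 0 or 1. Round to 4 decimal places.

0.0044

t=0: k=[31 31 0 0 0 0]
t=1: x=[31.0000 26.9700 4.0300 0.0000 0.0000 0.0000] k=[31 30 3 0 0 0]
t=2: x=[30.8700 26.6200 6.1200 0.3900 0.0000 0.0000] k=[31 24 4 3 0 0]
t=3: x=[30.0900 22.3100 6.4700 2.7400 0.3900 0.0000] k=[28 23 6 3 2 0]
t=4: x=[27.3500 21.4400 7.8200 3.2600 1.8700 0.2600] k=[27 22 5 2 4 3]
t=5: x=[26.3500 20.4400 6.8200 2.6500 3.6100 3.1300] k=[27 21 7 0 5 5]
t=6: x=[26.2200 19.9600 7.9100 1.5600 4.3500 5.0000] k=[25 23 6 3 6 5]
t=7: x=[24.7400 21.0500 7.8200 3.7800 5.4800 5.1300] k=[26 21 6 2 3 8]
t=8: x=[25.3500 19.7000 7.4300 2.6500 3.5200 7.3500] k=[25 19 6 0 5 5]
t=9: x=[24.2200 18.0900 6.9100 1.4300 4.3500 5.0000] k=[27 17 6 0 1 4]
t=10: x=[25.7000 16.8700 6.6500 0.9100 1.2600 3.6100] k=[27 15 8 4 0 4]
t=11: x=[25.4400 15.6500 8.3900 4.0000 1.0400 3.4800] k=[23 14 10 1 0 6]
t=12: x=[21.8300 14.6500 9.3500 2.0400 0.9100 5.2200] k=[19 18 12 1 0 4]
t=13: x=[18.8700 17.3500 11.3500 2.3000 0.6500 3.4800] k=[18 16 14 2 1 0]
t=14: x=[17.7400 16.0000 12.7000 3.4300 1.0000 0.1300] k=[16 17 10 5 3 0]
t=15: x=[16.1300 15.9600 10.2600 5.3900 2.8700 0.3900] k=[15 17 8 7 2 0]
t=16: x=[15.2600 15.5700 9.0400 6.4800 2.3900 0.2600] k=[17 18 10 9 1 0]
t=17: x=[17.1300 16.8300 10.9100 8.0900 1.9100 0.1300] k=[15 20 9 10 4 0]
t=18: x=[15.6500 17.9200 10.5600 9.0900 4.2600 0.5200] k=[14 18 12 12 6 4]
t=19: x=[14.5200 16.7000 12.7800 11.2200 6.5200 4.2600] k=[13 18 11 13 4 6]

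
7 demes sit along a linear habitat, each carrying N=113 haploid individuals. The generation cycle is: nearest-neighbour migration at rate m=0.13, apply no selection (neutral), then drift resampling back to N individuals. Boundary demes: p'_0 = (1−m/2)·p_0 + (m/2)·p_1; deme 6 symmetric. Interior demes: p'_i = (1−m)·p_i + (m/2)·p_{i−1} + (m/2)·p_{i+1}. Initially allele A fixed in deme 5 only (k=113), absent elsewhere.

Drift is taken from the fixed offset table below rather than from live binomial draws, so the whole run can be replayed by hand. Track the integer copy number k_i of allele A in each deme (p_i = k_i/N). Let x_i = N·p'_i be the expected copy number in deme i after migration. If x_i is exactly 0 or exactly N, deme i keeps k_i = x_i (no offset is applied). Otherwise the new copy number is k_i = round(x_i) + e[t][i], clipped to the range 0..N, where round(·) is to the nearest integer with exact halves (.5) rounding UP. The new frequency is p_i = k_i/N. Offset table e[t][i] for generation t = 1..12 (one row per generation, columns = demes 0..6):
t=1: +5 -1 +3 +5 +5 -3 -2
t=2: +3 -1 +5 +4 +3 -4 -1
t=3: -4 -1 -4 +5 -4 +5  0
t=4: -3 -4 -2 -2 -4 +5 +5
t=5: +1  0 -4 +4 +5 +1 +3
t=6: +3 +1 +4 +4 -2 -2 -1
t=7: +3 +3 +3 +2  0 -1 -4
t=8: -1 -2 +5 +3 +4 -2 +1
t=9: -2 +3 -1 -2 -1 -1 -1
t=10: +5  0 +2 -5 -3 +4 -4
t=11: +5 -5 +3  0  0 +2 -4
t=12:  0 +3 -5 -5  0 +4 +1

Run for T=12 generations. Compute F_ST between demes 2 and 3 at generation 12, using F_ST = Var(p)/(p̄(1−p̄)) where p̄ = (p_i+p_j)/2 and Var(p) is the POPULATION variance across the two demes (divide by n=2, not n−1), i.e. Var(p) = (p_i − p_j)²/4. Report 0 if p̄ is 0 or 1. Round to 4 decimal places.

0.0009

t=0: k=[0 0 0 0 0 113 0]
t=1: x=[0.0000 0.0000 0.0000 0.0000 7.3450 98.3100 7.3450] k=[0 0 0 0 12 95 5]
t=2: x=[0.0000 0.0000 0.0000 0.7800 16.6150 83.7550 10.8500] k=[0 0 0 5 20 80 10]
t=3: x=[0.0000 0.0000 0.3250 5.6500 22.9250 71.5500 14.5500] k=[0 0 0 11 19 77 15]
t=4: x=[0.0000 0.0000 0.7150 10.8050 22.2500 69.2000 19.0300] k=[0 0 0 9 18 74 24]
t=5: x=[0.0000 0.0000 0.5850 9.0000 21.0550 67.1100 27.2500] k=[0 0 0 13 26 68 30]
t=6: x=[0.0000 0.0000 0.8450 13.0000 27.8850 62.8000 32.4700] k=[0 0 5 17 26 61 31]
t=7: x=[0.0000 0.3250 5.4550 16.8050 27.6900 56.7750 32.9500] k=[0 3 8 19 28 56 29]
t=8: x=[0.1950 3.1300 8.3900 18.8700 29.2350 52.4250 30.7550] k=[0 1 13 22 33 50 32]
t=9: x=[0.0650 1.7150 12.8050 22.1300 33.3900 47.7250 33.1700] k=[0 5 12 20 32 47 32]
t=10: x=[0.3250 5.1300 12.0650 20.2600 32.1950 45.0500 32.9750] k=[5 5 14 15 29 49 29]
t=11: x=[5.0000 5.5850 13.4800 15.8450 29.3900 46.4000 30.3000] k=[10 1 16 16 29 48 26]
t=12: x=[9.4150 2.5600 15.0250 16.8450 29.3900 45.3350 27.4300] k=[9 6 10 12 29 49 28]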